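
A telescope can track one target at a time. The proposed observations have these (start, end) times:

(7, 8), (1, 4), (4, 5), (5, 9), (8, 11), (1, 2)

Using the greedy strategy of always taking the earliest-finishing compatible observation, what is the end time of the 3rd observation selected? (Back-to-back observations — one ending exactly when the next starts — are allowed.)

By end time: (1,2), (1,4), (4,5), (7,8), (5,9), (8,11).
Pick (1,2); next start ≥ 2 → (4,5); next start ≥ 5 → (7,8); next start ≥ 8 → (8,11).
Selected: (1,2) (4,5) (7,8) (8,11)

8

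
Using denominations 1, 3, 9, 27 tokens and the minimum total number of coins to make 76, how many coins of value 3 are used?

1

76 = 2×27 + 2×9 + 1×3 + 1×1
Count of 3: 1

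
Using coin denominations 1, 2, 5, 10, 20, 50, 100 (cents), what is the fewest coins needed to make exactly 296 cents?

7

Greedy: take as many of the largest coin as possible, then repeat with the remainder.
296 = 2×100 + 1×50 + 2×20 + 1×5 + 1×1
Total coins = 2 + 1 + 2 + 1 + 1 = 7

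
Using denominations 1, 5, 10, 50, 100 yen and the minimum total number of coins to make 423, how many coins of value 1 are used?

3

423 = 4×100 + 2×10 + 3×1
Count of 1: 3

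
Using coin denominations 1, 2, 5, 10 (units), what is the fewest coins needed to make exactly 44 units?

Greedy: take as many of the largest coin as possible, then repeat with the remainder.
44 − 4×10→4 − 2×2→0
Total coins = 4 + 2 = 6

6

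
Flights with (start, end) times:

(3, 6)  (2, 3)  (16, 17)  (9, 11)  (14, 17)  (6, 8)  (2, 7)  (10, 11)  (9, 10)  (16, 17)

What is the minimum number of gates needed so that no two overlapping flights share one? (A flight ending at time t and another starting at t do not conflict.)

3

Count concurrent intervals with a sweep; the peak is the room count.
starts: [2, 2, 3, 6, 9, 9, 10, 14, 16, 16]
ends:   [3, 6, 7, 8, 10, 11, 11, 17, 17, 17]
s2→1 s2→2 e3→1 s3→2 e6→1 s6→2 e7→1 e8→0 s9→1 s9→2 e10→1 s10→2 e11→1 e11→0 s14→1 s16→2 s16→3  — peak 3.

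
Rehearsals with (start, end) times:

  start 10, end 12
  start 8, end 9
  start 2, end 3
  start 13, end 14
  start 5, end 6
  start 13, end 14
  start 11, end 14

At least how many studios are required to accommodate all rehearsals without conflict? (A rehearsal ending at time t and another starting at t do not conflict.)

The answer is the maximum number of intervals overlapping at any instant.
starts: [2, 5, 8, 10, 11, 13, 13]
ends:   [3, 6, 9, 12, 14, 14, 14]
s2→1 e3→0 s5→1 e6→0 s8→1 e9→0 s10→1 s11→2 e12→1 s13→2 s13→3  — peak 3.

3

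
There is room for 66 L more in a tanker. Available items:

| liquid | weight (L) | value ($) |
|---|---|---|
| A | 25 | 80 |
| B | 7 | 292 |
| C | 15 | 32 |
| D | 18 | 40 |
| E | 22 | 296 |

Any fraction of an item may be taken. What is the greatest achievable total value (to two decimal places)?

694.67

Order: B (292/7=41.71) > E (296/22=13.45) > A (80/25=3.20) > D (40/18=2.22) > C (32/15=2.13)
Fill: take B (7 @ 292) → take E (22 @ 296) → take A (25 @ 80) → take 12/18 of D → 26.67; 66/66 used.
Total value = 694.67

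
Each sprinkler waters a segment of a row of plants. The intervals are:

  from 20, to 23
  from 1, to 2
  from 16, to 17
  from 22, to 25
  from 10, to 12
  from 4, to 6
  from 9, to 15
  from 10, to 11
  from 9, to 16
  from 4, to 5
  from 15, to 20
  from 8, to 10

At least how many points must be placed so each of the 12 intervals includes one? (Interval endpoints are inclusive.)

Sort by right endpoint; whenever an interval is uncovered, place a point at its right end.
Sorted: [1,2] [4,5] [4,6] [8,10] [10,11] [10,12] [9,15] [9,16] [16,17] [15,20] [20,23] [22,25]
{[1,2]} hit by 2; {[4,5],[4,6]} hit by 5; {[8,10],[10,11],[10,12],[9,15],[9,16]} hit by 10; {[16,17],[15,20]} hit by 17; {[20,23],[22,25]} hit by 23.
Points: 2, 5, 10, 17, 23 (5 total).

5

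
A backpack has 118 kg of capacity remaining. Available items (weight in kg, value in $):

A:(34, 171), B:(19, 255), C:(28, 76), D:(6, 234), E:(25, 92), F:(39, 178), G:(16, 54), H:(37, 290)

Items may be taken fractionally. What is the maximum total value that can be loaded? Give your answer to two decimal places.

Greedy by value/weight ratio, highest first.
Order: D (234/6=39.00) > B (255/19=13.42) > H (290/37=7.84) > A (171/34=5.03) > F (178/39=4.56) > E (92/25=3.68) > G (54/16=3.38) > C (76/28=2.71)
Fill: take D (6 @ 234) → take B (19 @ 255) → take H (37 @ 290) → take A (34 @ 171) → take 22/39 of F → 100.41; 118/118 used.
Total value = 1050.41

1050.41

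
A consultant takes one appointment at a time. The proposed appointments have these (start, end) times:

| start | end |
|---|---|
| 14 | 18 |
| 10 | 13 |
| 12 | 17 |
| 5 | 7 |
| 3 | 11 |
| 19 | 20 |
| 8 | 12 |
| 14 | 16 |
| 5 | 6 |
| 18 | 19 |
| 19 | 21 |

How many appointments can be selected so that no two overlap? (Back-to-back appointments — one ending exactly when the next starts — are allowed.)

Sorted by end: (5,6)  (5,7)  (3,11)  (8,12)  (10,13)  (14,16)  (12,17)  (14,18)  (18,19)  (19,20)  (19,21)
take (5,6); skip (3,11); take (8,12); skip (10,13); take (14,16); skip (12,17); take (18,19); take (19,20); skip (19,21).
Selected 5 appointments.

5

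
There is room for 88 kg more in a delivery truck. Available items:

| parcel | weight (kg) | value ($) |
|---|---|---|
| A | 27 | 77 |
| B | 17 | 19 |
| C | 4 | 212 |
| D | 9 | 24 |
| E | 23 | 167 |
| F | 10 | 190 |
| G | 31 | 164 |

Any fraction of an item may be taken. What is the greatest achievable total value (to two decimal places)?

Sort by value per unit weight and fill in that order.
Ratios (sorted): C 53.00, F 19.00, E 7.26, G 5.29, A 2.85, D 2.67, B 1.12
take C (4 @ 212); take F (10 @ 190); take E (23 @ 167); take G (31 @ 164); take 20/27 of A → 57.04. Capacity used 88/88.
Total value = 790.04

790.04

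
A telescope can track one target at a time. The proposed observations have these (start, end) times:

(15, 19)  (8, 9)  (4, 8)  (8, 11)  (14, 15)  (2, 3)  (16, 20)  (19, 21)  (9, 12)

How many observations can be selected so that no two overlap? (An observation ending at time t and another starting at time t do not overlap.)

7

By end time: (2,3), (4,8), (8,9), (8,11), (9,12), (14,15), (15,19), (16,20), (19,21).
Pick (2,3); next start ≥ 3 → (4,8); next start ≥ 8 → (8,9); next start ≥ 9 → (9,12); next start ≥ 12 → (14,15); next start ≥ 15 → (15,19); next start ≥ 19 → (19,21).
Selected 7 observations.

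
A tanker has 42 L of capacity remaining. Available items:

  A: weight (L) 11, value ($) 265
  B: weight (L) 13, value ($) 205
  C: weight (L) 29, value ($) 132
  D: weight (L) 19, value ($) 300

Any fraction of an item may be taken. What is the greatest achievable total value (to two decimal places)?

754.23

Ratios (sorted): A 24.09, D 15.79, B 15.77, C 4.55
take A (11 @ 265); take D (19 @ 300); take 12/13 of B → 189.23. Capacity used 42/42.
Total value = 754.23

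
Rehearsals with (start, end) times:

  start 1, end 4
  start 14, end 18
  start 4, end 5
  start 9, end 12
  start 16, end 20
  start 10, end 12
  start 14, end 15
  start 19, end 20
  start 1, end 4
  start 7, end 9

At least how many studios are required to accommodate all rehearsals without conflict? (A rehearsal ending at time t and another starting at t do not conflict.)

2

The answer is the maximum number of intervals overlapping at any instant.
starts: [1, 1, 4, 7, 9, 10, 14, 14, 16, 19]
ends:   [4, 4, 5, 9, 12, 12, 15, 18, 20, 20]
s1→1 s1→2  — peak 2.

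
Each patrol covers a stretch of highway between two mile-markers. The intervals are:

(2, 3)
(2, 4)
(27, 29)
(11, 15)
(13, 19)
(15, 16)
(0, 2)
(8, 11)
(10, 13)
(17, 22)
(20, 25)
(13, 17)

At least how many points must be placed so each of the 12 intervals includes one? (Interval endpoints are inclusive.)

5

Sorted: [0,2] [2,3] [2,4] [8,11] [10,13] [11,15] [15,16] [13,17] [13,19] [17,22] [20,25] [27,29]
{[0,2],[2,3],[2,4]} hit by 2; {[8,11],[10,13],[11,15]} hit by 11; {[15,16],[13,17],[13,19]} hit by 16; {[17,22],[20,25]} hit by 22; {[27,29]} hit by 29.
Points: 2, 11, 16, 22, 29 (5 total).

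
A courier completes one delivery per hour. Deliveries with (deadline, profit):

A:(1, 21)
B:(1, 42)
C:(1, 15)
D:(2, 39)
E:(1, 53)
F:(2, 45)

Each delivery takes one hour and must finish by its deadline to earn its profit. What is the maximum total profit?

98

Take jobs in profit order; each goes to the latest open slot no later than its deadline.
By profit: E(d1,53), F(d2,45), B(d1,42), D(d2,39), A(d1,21), C(d1,15)
E→slot 1; F→slot 2; B skipped; D skipped; A skipped; C skipped.
Profit = 53 + 45 = 98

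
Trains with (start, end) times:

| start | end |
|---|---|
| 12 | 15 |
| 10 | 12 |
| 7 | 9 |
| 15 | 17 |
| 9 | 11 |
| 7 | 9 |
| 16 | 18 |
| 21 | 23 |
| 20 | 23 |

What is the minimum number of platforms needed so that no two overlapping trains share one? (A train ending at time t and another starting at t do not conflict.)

The answer is the maximum number of intervals overlapping at any instant.
starts: [7, 7, 9, 10, 12, 15, 16, 20, 21]
ends:   [9, 9, 11, 12, 15, 17, 18, 23, 23]
s7→1 s7→2  — peak 2.

2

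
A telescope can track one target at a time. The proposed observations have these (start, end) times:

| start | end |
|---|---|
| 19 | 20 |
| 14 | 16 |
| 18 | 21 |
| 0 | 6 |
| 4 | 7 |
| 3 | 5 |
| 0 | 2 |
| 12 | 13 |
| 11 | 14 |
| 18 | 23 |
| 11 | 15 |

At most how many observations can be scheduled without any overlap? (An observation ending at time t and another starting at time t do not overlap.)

5

Sorted by end: (0,2)  (3,5)  (0,6)  (4,7)  (12,13)  (11,14)  (11,15)  (14,16)  (19,20)  (18,21)  (18,23)
take (0,2); take (3,5); take (12,13); skip (11,15); take (14,16); take (19,20).
Selected 5 observations.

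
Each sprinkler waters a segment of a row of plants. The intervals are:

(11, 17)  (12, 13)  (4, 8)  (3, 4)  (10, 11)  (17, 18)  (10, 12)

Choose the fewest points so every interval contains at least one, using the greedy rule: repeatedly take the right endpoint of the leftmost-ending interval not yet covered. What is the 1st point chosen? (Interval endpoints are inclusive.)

Process intervals by earliest right end; each time one isn't hit yet, stab at its right endpoint.
By right end: [3,4]  [4,8]  [10,11]  [10,12]  [12,13]  [11,17]  [17,18]
[3,4] uncovered → point at 4; [10,11] uncovered → point at 11; [12,13] uncovered → point at 13; [17,18] uncovered → point at 18.
Points: 4, 11, 13, 18 (4 total).

4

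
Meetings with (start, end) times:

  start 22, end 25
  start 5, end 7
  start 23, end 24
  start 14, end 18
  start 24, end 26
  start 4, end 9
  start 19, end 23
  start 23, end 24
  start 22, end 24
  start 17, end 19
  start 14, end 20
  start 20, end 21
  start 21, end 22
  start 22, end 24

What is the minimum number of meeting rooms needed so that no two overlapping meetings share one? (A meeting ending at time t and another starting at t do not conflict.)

Count concurrent intervals with a sweep; the peak is the room count.
Events (time:±→running): 4:+→1 5:+→2 7:-→1 9:-→0 14:+→1 14:+→2 17:+→3 18:-→2 19:-→1 19:+→2 20:-→1 20:+→2 21:-→1 21:+→2 22:-→1 22:+→2 22:+→3 22:+→4 23:-→3 23:+→4 23:+→5 … peak 5.

5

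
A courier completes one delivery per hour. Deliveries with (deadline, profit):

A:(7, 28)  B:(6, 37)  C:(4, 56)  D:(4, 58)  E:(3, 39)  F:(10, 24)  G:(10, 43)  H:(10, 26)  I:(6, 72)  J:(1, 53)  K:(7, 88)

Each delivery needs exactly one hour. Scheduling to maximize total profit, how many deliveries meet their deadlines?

10

Sort by profit descending; place each in the latest free slot ≤ its deadline.
Profit order: K=88 I=72 D=58 C=56 J=53 G=43 E=39 B=37 A=28 H=26 F=24
Assign: K→slot 7, I→slot 6, D→slot 4, C→slot 3, J→slot 1, G→slot 10, E→slot 2, B→slot 5, A skipped, H→slot 9, F→slot 8.
Slots: [1:J] [2:E] [3:C] [4:D] [5:B] [6:I] [7:K] [8:F] [9:H] [10:G]
10 of 11 scheduled.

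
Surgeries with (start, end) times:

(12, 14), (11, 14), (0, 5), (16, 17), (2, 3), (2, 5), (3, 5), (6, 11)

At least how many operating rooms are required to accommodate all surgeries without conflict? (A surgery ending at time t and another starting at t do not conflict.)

The answer is the maximum number of intervals overlapping at any instant.
Events (time:±→running): 0:+→1 2:+→2 2:+→3 … peak 3.

3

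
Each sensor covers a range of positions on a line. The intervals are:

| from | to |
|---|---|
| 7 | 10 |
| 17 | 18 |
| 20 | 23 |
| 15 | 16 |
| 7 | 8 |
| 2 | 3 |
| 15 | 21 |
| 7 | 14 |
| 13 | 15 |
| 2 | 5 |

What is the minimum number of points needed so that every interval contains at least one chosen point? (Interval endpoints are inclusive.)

5

Process intervals by earliest right end; each time one isn't hit yet, stab at its right endpoint.
Sorted: [2,3] [2,5] [7,8] [7,10] [7,14] [13,15] [15,16] [17,18] [15,21] [20,23]
{[2,3],[2,5]} hit by 3; {[7,8],[7,10],[7,14]} hit by 8; {[13,15],[15,16]} hit by 15; {[17,18],[15,21]} hit by 18; {[20,23]} hit by 23.
Points: 3, 8, 15, 18, 23 (5 total).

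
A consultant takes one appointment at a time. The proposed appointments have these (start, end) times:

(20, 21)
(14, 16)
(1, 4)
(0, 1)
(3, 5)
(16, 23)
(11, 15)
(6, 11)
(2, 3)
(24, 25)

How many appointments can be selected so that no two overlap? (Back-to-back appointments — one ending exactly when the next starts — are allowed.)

Sorted by end: (0,1)  (2,3)  (1,4)  (3,5)  (6,11)  (11,15)  (14,16)  (20,21)  (16,23)  (24,25)
take (0,1); take (2,3); skip (1,4); take (3,5); take (6,11); take (11,15); skip (14,16); take (20,21); skip (16,23); take (24,25).
Selected 7 appointments.

7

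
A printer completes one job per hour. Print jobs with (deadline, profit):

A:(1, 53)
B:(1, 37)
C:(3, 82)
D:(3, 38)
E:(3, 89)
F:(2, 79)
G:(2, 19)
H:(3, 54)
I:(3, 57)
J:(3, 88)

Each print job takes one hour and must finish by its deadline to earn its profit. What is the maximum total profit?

259

Profit order: E=89 J=88 C=82 F=79 I=57 H=54 A=53 D=38 B=37 G=19
Assign: E→slot 3, J→slot 2, C→slot 1, F skipped, I skipped, H skipped, A skipped, D skipped, B skipped, G skipped.
Slots: [1:C] [2:J] [3:E]
Profit = 82 + 88 + 89 = 259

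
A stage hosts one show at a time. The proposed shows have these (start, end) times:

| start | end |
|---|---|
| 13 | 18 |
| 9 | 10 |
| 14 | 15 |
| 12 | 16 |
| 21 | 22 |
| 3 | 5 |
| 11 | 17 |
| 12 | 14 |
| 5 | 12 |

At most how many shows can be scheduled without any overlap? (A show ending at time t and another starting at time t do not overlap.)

Order by finish time; keep every interval that doesn't clash with the previous kept one.
By end time: (3,5), (9,10), (5,12), (12,14), (14,15), (12,16), (11,17), (13,18), (21,22).
Pick (3,5); next start ≥ 5 → (9,10); next start ≥ 10 → (12,14); next start ≥ 14 → (14,15); next start ≥ 15 → (21,22).
Selected 5 shows.

5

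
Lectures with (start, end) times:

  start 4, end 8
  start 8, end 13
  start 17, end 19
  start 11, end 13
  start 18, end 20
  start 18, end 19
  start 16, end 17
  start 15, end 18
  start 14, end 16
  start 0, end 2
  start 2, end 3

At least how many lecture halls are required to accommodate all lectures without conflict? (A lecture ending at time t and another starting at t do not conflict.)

Count concurrent intervals with a sweep; the peak is the room count.
starts: [0, 2, 4, 8, 11, 14, 15, 16, 17, 18, 18]
ends:   [2, 3, 8, 13, 13, 16, 17, 18, 19, 19, 20]
s0→1 e2→0 s2→1 e3→0 s4→1 e8→0 s8→1 s11→2 e13→1 e13→0 s14→1 s15→2 e16→1 s16→2 e17→1 s17→2 e18→1 s18→2 s18→3  — peak 3.

3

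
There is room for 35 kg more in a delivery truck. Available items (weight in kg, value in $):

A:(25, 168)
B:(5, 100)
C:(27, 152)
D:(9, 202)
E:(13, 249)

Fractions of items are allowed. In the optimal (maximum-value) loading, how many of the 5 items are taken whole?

Greedy by value/weight ratio, highest first.
Order: D (202/9=22.44) > B (100/5=20.00) > E (249/13=19.15) > A (168/25=6.72) > C (152/27=5.63)
Fill: take D (9 @ 202) → take B (5 @ 100) → take E (13 @ 249) → take 8/25 of A → 53.76; 35/35 used.
3 item(s) taken whole; one partial (take 8/25 of A).

3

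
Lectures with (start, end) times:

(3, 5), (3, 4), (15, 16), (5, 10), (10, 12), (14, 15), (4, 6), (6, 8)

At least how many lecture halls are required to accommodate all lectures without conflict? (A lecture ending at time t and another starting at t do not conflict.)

Events (time:±→running): 3:+→1 3:+→2 … peak 2.

2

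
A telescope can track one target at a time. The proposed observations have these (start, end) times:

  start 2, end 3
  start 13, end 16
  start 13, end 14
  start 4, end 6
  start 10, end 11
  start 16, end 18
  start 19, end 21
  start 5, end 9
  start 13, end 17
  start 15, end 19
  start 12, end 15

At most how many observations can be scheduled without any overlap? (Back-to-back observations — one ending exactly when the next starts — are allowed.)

6

Order by finish time; keep every interval that doesn't clash with the previous kept one.
By end time: (2,3), (4,6), (5,9), (10,11), (13,14), (12,15), (13,16), (13,17), (16,18), (15,19), (19,21).
Pick (2,3); next start ≥ 3 → (4,6); next start ≥ 6 → (10,11); next start ≥ 11 → (13,14); next start ≥ 14 → (16,18); next start ≥ 18 → (19,21).
Selected 6 observations.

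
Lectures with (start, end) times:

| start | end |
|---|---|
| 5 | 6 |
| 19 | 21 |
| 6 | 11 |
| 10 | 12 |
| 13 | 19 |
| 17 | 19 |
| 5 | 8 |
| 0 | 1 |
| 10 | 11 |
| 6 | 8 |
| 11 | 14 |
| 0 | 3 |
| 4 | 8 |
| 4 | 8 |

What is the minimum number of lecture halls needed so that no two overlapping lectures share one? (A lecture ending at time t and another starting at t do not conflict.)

5

The answer is the maximum number of intervals overlapping at any instant.
starts: [0, 0, 4, 4, 5, 5, 6, 6, 10, 10, 11, 13, 17, 19]
ends:   [1, 3, 6, 8, 8, 8, 8, 11, 11, 12, 14, 19, 19, 21]
s0→1 s0→2 e1→1 e3→0 s4→1 s4→2 s5→3 s5→4 e6→3 s6→4 s6→5  — peak 5.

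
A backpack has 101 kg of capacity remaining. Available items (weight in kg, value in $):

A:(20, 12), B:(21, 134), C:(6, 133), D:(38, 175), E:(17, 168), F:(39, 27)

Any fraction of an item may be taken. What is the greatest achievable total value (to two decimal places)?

623.15

Sort by value per unit weight and fill in that order.
Ratios (sorted): C 22.17, E 9.88, B 6.38, D 4.61, F 0.69, A 0.60
take C (6 @ 133); take E (17 @ 168); take B (21 @ 134); take D (38 @ 175); take 19/39 of F → 13.15. Capacity used 101/101.
Total value = 623.15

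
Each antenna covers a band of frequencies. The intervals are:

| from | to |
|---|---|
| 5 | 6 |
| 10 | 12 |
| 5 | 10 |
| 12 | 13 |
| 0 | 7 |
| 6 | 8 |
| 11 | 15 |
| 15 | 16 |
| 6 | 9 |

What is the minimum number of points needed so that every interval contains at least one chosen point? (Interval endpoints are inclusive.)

Sort by right endpoint; whenever an interval is uncovered, place a point at its right end.
Sorted: [5,6] [0,7] [6,8] [6,9] [5,10] [10,12] [12,13] [11,15] [15,16]
{[5,6],[0,7],[6,8],[6,9],[5,10]} hit by 6; {[10,12],[12,13],[11,15]} hit by 12; {[15,16]} hit by 16.
Points: 6, 12, 16 (3 total).

3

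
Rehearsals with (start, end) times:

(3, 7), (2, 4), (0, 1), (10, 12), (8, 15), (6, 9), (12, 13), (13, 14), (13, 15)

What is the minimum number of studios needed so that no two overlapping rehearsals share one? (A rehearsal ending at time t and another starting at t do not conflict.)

3

starts: [0, 2, 3, 6, 8, 10, 12, 13, 13]
ends:   [1, 4, 7, 9, 12, 13, 14, 15, 15]
s0→1 e1→0 s2→1 s3→2 e4→1 s6→2 e7→1 s8→2 e9→1 s10→2 e12→1 s12→2 e13→1 s13→2 s13→3  — peak 3.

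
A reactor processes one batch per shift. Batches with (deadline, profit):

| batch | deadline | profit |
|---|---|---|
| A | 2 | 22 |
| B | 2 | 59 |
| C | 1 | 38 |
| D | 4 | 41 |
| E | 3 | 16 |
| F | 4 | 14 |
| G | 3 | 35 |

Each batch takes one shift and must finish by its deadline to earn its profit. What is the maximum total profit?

By profit: B(d2,59), D(d4,41), C(d1,38), G(d3,35), A(d2,22), E(d3,16), F(d4,14)
B→slot 2; D→slot 4; C→slot 1; G→slot 3; A skipped; E skipped; F skipped.
Profit = 38 + 59 + 35 + 41 = 173

173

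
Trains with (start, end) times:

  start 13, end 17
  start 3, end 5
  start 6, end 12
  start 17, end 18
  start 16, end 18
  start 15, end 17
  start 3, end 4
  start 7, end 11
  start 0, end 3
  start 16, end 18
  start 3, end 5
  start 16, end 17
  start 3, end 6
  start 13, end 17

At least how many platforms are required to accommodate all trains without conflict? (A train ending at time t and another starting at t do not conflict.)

Count concurrent intervals with a sweep; the peak is the room count.
Events (time:±→running): 0:+→1 3:-→0 3:+→1 3:+→2 3:+→3 3:+→4 4:-→3 5:-→2 5:-→1 6:-→0 6:+→1 7:+→2 11:-→1 12:-→0 13:+→1 13:+→2 15:+→3 16:+→4 16:+→5 16:+→6 … peak 6.

6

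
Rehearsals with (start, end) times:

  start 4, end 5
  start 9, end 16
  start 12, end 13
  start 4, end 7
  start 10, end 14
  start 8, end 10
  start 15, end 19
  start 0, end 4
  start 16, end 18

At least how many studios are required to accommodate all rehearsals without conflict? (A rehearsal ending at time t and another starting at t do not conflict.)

3

Count concurrent intervals with a sweep; the peak is the room count.
starts: [0, 4, 4, 8, 9, 10, 12, 15, 16]
ends:   [4, 5, 7, 10, 13, 14, 16, 18, 19]
s0→1 e4→0 s4→1 s4→2 e5→1 e7→0 s8→1 s9→2 e10→1 s10→2 s12→3  — peak 3.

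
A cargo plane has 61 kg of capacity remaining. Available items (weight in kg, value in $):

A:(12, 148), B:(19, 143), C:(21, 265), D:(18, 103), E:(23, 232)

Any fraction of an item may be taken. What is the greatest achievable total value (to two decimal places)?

Ratios (sorted): C 12.62, A 12.33, E 10.09, B 7.53, D 5.72
take C (21 @ 265); take A (12 @ 148); take E (23 @ 232); take 5/19 of B → 37.63. Capacity used 61/61.
Total value = 682.63

682.63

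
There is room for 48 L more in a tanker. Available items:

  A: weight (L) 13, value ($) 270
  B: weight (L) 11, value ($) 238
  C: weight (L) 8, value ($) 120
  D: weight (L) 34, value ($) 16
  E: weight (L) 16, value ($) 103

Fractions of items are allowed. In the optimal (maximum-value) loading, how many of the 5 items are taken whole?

4

Ratios (sorted): B 21.64, A 20.77, C 15.00, E 6.44, D 0.47
take B (11 @ 238); take A (13 @ 270); take C (8 @ 120); take E (16 @ 103). Capacity used 48/48.
4 item(s) taken whole.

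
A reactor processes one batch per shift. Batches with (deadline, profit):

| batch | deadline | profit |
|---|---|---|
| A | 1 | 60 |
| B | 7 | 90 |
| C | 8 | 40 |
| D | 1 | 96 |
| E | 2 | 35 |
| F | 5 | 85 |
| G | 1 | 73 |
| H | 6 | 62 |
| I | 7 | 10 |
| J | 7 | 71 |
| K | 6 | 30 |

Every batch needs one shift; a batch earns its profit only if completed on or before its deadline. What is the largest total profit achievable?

Take jobs in profit order; each goes to the latest open slot no later than its deadline.
Profit order: D=96 B=90 F=85 G=73 J=71 H=62 A=60 C=40 E=35 K=30 I=10
Assign: D→slot 1, B→slot 7, F→slot 5, G skipped, J→slot 6, H→slot 4, A skipped, C→slot 8, E→slot 2, K→slot 3, I skipped.
Slots: [1:D] [2:E] [3:K] [4:H] [5:F] [6:J] [7:B] [8:C]
Profit = 96 + 35 + 30 + 62 + 85 + 71 + 90 + 40 = 509

509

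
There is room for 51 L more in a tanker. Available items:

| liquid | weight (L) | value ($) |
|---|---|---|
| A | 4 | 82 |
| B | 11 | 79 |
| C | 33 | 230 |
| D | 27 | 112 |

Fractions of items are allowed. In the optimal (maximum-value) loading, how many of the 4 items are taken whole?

3

Order: A (82/4=20.50) > B (79/11=7.18) > C (230/33=6.97) > D (112/27=4.15)
Fill: take A (4 @ 82) → take B (11 @ 79) → take C (33 @ 230) → take 3/27 of D → 12.44; 51/51 used.
3 item(s) taken whole; one partial (take 3/27 of D).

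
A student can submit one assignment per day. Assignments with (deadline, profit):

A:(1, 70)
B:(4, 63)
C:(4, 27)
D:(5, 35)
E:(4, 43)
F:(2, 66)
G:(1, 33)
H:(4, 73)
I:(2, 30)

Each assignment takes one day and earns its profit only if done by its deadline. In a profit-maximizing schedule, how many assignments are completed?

By profit: H(d4,73), A(d1,70), F(d2,66), B(d4,63), E(d4,43), D(d5,35), G(d1,33), I(d2,30), C(d4,27)
H→slot 4; A→slot 1; F→slot 2; B→slot 3; E skipped; D→slot 5; G skipped; I skipped; C skipped.
5 of 9 scheduled.

5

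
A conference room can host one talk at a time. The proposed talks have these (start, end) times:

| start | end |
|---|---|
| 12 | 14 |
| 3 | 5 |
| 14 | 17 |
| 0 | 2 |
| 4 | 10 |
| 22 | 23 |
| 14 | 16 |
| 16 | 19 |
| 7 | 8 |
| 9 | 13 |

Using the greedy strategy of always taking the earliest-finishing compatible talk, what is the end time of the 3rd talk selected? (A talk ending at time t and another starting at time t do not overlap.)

8

Order by finish time; keep every interval that doesn't clash with the previous kept one.
By end time: (0,2), (3,5), (7,8), (4,10), (9,13), (12,14), (14,16), (14,17), (16,19), (22,23).
Pick (0,2); next start ≥ 2 → (3,5); next start ≥ 5 → (7,8); next start ≥ 8 → (9,13); next start ≥ 13 → (14,16); next start ≥ 16 → (16,19); next start ≥ 19 → (22,23).
Selected: (0,2) (3,5) (7,8) (9,13) (14,16) (16,19) (22,23)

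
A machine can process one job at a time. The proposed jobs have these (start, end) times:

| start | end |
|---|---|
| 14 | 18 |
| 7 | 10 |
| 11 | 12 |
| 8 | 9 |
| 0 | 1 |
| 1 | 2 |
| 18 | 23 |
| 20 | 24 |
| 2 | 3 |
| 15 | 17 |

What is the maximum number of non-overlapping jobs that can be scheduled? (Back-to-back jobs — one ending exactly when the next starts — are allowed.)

Sort by end time and greedily take each interval whose start is ≥ the last chosen end.
Sorted by end: (0,1)  (1,2)  (2,3)  (8,9)  (7,10)  (11,12)  (15,17)  (14,18)  (18,23)  (20,24)
take (0,1); take (1,2); take (2,3); take (8,9); take (11,12); take (15,17); take (18,23).
Selected 7 jobs.

7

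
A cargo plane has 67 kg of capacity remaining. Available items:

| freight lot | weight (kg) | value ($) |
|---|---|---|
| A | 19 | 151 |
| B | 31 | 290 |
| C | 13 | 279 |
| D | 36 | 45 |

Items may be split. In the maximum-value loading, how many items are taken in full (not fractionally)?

Greedy by value/weight ratio, highest first.
Ratios (sorted): C 21.46, B 9.35, A 7.95, D 1.25
take C (13 @ 279); take B (31 @ 290); take A (19 @ 151); take 4/36 of D → 5.00. Capacity used 67/67.
3 item(s) taken whole; one partial (take 4/36 of D).

3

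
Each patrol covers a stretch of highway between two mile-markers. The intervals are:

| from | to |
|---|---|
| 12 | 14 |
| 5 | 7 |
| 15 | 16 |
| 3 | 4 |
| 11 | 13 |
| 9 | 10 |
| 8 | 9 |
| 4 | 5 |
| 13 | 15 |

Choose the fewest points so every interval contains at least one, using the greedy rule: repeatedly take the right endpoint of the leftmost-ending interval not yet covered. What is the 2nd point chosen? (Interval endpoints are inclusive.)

Process intervals by earliest right end; each time one isn't hit yet, stab at its right endpoint.
By right end: [3,4]  [4,5]  [5,7]  [8,9]  [9,10]  [11,13]  [12,14]  [13,15]  [15,16]
[3,4] uncovered → point at 4; [5,7] uncovered → point at 7; [8,9] uncovered → point at 9; [11,13] uncovered → point at 13; [15,16] uncovered → point at 16.
Points: 4, 7, 9, 13, 16 (5 total).

7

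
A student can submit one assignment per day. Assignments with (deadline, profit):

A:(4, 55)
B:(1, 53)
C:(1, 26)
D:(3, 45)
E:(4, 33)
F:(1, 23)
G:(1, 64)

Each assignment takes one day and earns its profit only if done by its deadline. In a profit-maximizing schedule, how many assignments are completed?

4

Take jobs in profit order; each goes to the latest open slot no later than its deadline.
By profit: G(d1,64), A(d4,55), B(d1,53), D(d3,45), E(d4,33), C(d1,26), F(d1,23)
G→slot 1; A→slot 4; B skipped; D→slot 3; E→slot 2; C skipped; F skipped.
4 of 7 scheduled.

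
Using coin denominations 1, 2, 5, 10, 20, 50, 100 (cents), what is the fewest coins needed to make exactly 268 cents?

Greedy: take as many of the largest coin as possible, then repeat with the remainder.
268 − 2×100→68 − 1×50→18 − 1×10→8 − 1×5→3 − 1×2→1 − 1×1→0
Total coins = 2 + 1 + 1 + 1 + 1 + 1 = 7

7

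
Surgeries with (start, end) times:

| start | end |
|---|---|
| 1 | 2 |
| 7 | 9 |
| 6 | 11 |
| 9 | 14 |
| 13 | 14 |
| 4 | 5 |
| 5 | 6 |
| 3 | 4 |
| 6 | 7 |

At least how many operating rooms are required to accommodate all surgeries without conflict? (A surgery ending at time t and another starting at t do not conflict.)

starts: [1, 3, 4, 5, 6, 6, 7, 9, 13]
ends:   [2, 4, 5, 6, 7, 9, 11, 14, 14]
s1→1 e2→0 s3→1 e4→0 s4→1 e5→0 s5→1 e6→0 s6→1 s6→2  — peak 2.

2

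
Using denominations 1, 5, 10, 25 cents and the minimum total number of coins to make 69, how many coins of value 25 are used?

69 = 2×25 + 1×10 + 1×5 + 4×1
Count of 25: 2

2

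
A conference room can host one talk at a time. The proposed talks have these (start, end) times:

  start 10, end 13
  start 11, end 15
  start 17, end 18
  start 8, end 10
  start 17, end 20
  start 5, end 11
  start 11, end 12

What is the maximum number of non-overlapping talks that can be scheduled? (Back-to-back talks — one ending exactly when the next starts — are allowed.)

3

By end time: (8,10), (5,11), (11,12), (10,13), (11,15), (17,18), (17,20).
Pick (8,10); next start ≥ 10 → (11,12); next start ≥ 12 → (17,18).
Selected 3 talks.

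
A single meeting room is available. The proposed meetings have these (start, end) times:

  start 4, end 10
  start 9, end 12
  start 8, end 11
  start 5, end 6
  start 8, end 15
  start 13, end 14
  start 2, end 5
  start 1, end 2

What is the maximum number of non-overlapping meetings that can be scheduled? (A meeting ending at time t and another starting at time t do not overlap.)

5

Order by finish time; keep every interval that doesn't clash with the previous kept one.
Sorted by end: (1,2)  (2,5)  (5,6)  (4,10)  (8,11)  (9,12)  (13,14)  (8,15)
take (1,2); take (2,5); take (5,6); take (8,11); take (13,14).
Selected 5 meetings.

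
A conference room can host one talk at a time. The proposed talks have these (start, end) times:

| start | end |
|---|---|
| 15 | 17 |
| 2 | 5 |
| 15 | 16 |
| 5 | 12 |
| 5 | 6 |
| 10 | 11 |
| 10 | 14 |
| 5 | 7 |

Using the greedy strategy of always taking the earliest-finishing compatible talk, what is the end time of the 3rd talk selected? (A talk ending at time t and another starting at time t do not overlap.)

Sort by end time and greedily take each interval whose start is ≥ the last chosen end.
Sorted by end: (2,5)  (5,6)  (5,7)  (10,11)  (5,12)  (10,14)  (15,16)  (15,17)
take (2,5); take (5,6); take (10,11); skip (10,14); take (15,16).
Selected: (2,5) (5,6) (10,11) (15,16)

11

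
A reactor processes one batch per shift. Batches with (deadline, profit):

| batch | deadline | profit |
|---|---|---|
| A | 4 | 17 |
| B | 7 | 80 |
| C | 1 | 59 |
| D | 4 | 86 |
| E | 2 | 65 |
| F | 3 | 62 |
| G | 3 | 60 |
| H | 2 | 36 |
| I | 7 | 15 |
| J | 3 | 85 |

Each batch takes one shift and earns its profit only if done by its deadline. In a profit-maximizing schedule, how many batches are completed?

6

Profit order: D=86 J=85 B=80 E=65 F=62 G=60 C=59 H=36 A=17 I=15
Assign: D→slot 4, J→slot 3, B→slot 7, E→slot 2, F→slot 1, G skipped, C skipped, H skipped, A skipped, I→slot 6.
Slots: [1:F] [2:E] [3:J] [4:D] [6:I] [7:B]
6 of 10 scheduled.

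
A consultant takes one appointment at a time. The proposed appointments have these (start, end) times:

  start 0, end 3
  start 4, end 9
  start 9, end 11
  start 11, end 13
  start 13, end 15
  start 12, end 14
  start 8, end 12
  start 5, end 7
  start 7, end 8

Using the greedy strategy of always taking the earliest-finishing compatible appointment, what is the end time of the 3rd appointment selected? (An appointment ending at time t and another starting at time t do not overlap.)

Sort by end time and greedily take each interval whose start is ≥ the last chosen end.
By end time: (0,3), (5,7), (7,8), (4,9), (9,11), (8,12), (11,13), (12,14), (13,15).
Pick (0,3); next start ≥ 3 → (5,7); next start ≥ 7 → (7,8); next start ≥ 8 → (9,11); next start ≥ 11 → (11,13); next start ≥ 13 → (13,15).
Selected: (0,3) (5,7) (7,8) (9,11) (11,13) (13,15)

8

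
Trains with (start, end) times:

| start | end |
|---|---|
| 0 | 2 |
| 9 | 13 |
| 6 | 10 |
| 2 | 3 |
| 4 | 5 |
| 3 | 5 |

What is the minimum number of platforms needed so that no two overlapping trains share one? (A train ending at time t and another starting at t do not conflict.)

starts: [0, 2, 3, 4, 6, 9]
ends:   [2, 3, 5, 5, 10, 13]
s0→1 e2→0 s2→1 e3→0 s3→1 s4→2  — peak 2.

2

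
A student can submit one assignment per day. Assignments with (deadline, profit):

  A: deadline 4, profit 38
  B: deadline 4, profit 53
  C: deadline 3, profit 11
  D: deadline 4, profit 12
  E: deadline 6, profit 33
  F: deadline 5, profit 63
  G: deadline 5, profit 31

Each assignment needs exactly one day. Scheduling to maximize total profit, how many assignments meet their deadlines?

6

Profit order: F=63 B=53 A=38 E=33 G=31 D=12 C=11
Assign: F→slot 5, B→slot 4, A→slot 3, E→slot 6, G→slot 2, D→slot 1, C skipped.
Slots: [1:D] [2:G] [3:A] [4:B] [5:F] [6:E]
6 of 7 scheduled.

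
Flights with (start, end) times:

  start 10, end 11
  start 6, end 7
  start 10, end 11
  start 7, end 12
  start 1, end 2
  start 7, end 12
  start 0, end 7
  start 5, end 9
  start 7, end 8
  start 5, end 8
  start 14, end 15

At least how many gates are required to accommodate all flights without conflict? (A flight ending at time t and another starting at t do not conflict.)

The answer is the maximum number of intervals overlapping at any instant.
starts: [0, 1, 5, 5, 6, 7, 7, 7, 10, 10, 14]
ends:   [2, 7, 7, 8, 8, 9, 11, 11, 12, 12, 15]
s0→1 s1→2 e2→1 s5→2 s5→3 s6→4 e7→3 e7→2 s7→3 s7→4 s7→5  — peak 5.

5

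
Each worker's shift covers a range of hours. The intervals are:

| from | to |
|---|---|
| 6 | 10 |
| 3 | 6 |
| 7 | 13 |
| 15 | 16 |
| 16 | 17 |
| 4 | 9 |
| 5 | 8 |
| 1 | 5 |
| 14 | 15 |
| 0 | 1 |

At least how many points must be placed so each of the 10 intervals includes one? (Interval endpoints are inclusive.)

5

Sort by right endpoint; whenever an interval is uncovered, place a point at its right end.
Sorted: [0,1] [1,5] [3,6] [5,8] [4,9] [6,10] [7,13] [14,15] [15,16] [16,17]
{[0,1],[1,5]} hit by 1; {[3,6],[5,8],[4,9],[6,10]} hit by 6; {[7,13]} hit by 13; {[14,15],[15,16]} hit by 15; {[16,17]} hit by 17.
Points: 1, 6, 13, 15, 17 (5 total).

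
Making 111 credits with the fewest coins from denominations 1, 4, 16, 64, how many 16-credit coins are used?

Greedy: take as many of the largest coin as possible, then repeat with the remainder.
111 − 1×64→47 − 2×16→15 − 3×4→3 − 3×1→0
Count of 16: 2

2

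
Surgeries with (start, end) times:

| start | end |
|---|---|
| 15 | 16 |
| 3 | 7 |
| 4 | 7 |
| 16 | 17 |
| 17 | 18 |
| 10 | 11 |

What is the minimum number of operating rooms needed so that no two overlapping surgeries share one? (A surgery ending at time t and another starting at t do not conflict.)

2

The answer is the maximum number of intervals overlapping at any instant.
Events (time:±→running): 3:+→1 4:+→2 … peak 2.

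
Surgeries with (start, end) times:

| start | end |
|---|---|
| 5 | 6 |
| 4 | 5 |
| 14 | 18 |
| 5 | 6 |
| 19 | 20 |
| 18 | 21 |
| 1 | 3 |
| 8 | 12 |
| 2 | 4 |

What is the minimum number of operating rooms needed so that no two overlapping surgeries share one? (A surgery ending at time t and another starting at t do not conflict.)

Count concurrent intervals with a sweep; the peak is the room count.
Events (time:±→running): 1:+→1 2:+→2 … peak 2.

2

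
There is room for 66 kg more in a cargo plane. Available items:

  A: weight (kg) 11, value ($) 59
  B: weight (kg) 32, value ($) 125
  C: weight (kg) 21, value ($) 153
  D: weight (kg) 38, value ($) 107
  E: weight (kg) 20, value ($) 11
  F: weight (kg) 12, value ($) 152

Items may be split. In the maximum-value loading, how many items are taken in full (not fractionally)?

3

Greedy by value/weight ratio, highest first.
Ratios (sorted): F 12.67, C 7.29, A 5.36, B 3.91, D 2.82, E 0.55
take F (12 @ 152); take C (21 @ 153); take A (11 @ 59); take 22/32 of B → 85.94. Capacity used 66/66.
3 item(s) taken whole; one partial (take 22/32 of B).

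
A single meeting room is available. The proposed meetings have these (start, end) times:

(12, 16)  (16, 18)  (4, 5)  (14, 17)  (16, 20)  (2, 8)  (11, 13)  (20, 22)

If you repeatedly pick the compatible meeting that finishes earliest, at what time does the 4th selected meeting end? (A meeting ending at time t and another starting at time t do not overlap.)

22

By end time: (4,5), (2,8), (11,13), (12,16), (14,17), (16,18), (16,20), (20,22).
Pick (4,5); next start ≥ 5 → (11,13); next start ≥ 13 → (14,17); next start ≥ 17 → (20,22).
Selected: (4,5) (11,13) (14,17) (20,22)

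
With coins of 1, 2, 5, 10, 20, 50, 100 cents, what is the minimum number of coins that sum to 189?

7

Greedy: take as many of the largest coin as possible, then repeat with the remainder.
189 − 1×100→89 − 1×50→39 − 1×20→19 − 1×10→9 − 1×5→4 − 2×2→0
Total coins = 1 + 1 + 1 + 1 + 1 + 2 = 7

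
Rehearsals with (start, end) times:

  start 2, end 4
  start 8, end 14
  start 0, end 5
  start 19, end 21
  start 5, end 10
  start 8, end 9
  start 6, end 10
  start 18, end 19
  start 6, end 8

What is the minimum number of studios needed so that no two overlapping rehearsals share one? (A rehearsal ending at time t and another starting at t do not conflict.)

4

Count concurrent intervals with a sweep; the peak is the room count.
Events (time:±→running): 0:+→1 2:+→2 4:-→1 5:-→0 5:+→1 6:+→2 6:+→3 8:-→2 8:+→3 8:+→4 … peak 4.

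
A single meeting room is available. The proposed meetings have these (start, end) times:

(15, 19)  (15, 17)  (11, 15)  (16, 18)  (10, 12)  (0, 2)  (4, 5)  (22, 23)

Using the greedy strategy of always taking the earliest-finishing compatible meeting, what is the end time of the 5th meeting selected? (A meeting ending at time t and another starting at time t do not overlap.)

23

Sort by end time and greedily take each interval whose start is ≥ the last chosen end.
By end time: (0,2), (4,5), (10,12), (11,15), (15,17), (16,18), (15,19), (22,23).
Pick (0,2); next start ≥ 2 → (4,5); next start ≥ 5 → (10,12); next start ≥ 12 → (15,17); next start ≥ 17 → (22,23).
Selected: (0,2) (4,5) (10,12) (15,17) (22,23)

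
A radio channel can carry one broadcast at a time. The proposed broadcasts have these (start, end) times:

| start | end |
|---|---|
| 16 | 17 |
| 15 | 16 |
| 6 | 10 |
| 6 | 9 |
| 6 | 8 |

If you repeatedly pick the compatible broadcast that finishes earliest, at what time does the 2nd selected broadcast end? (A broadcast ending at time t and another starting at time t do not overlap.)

16

Greedy by earliest finish: after sorting by end time, pick each interval compatible with the last pick.
Sorted by end: (6,8)  (6,9)  (6,10)  (15,16)  (16,17)
take (6,8); skip (6,10); take (15,16); take (16,17).
Selected: (6,8) (15,16) (16,17)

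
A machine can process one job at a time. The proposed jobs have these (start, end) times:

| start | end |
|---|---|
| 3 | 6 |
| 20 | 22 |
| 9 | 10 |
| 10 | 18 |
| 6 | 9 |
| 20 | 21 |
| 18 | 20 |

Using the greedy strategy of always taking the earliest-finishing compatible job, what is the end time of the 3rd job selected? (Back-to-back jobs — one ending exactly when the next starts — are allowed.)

Sort by end time and greedily take each interval whose start is ≥ the last chosen end.
Sorted by end: (3,6)  (6,9)  (9,10)  (10,18)  (18,20)  (20,21)  (20,22)
take (3,6); take (6,9); take (9,10); take (10,18); take (18,20); take (20,21); skip (20,22).
Selected: (3,6) (6,9) (9,10) (10,18) (18,20) (20,21)

10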